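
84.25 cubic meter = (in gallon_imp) 1.853e+04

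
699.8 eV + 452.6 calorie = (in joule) 1894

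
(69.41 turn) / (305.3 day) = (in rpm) 0.0001579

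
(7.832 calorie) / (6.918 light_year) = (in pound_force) 1.126e-16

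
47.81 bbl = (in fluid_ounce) 2.57e+05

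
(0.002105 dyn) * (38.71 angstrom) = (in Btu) 7.723e-20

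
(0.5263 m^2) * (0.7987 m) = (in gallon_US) 111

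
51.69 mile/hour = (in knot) 44.92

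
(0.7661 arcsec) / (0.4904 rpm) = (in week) 1.196e-10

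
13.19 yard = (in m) 12.06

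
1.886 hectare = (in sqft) 2.03e+05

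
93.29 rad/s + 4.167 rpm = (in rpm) 895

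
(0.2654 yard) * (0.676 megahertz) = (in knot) 3.189e+05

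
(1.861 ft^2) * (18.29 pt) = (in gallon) 0.2947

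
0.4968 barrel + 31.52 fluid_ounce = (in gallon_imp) 17.58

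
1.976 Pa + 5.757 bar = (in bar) 5.757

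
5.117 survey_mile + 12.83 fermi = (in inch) 3.242e+05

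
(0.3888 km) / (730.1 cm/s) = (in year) 1.689e-06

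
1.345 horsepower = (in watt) 1003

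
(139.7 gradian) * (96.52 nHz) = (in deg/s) 1.214e-05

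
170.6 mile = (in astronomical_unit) 1.835e-06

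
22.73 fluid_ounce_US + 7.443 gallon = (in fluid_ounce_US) 975.4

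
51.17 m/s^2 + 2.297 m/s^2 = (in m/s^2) 53.47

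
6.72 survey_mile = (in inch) 4.258e+05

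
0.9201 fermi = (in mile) 5.717e-19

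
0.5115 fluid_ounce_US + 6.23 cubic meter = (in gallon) 1646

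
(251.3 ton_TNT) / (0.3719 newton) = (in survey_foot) 9.276e+12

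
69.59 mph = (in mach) 0.09136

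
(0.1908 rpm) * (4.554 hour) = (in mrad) 3.276e+05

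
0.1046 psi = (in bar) 0.007212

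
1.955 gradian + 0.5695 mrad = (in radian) 0.03128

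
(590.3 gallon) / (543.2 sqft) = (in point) 125.5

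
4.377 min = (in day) 0.00304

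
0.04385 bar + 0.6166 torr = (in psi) 0.6479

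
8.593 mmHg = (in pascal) 1146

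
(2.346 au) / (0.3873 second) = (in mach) 2.661e+09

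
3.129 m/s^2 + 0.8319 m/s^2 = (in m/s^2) 3.961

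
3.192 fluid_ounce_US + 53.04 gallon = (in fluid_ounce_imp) 7070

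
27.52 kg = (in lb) 60.67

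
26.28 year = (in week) 1370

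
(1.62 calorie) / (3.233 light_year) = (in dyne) 2.216e-11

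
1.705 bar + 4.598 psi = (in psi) 29.33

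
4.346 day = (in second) 3.755e+05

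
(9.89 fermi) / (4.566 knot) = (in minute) 7.017e-17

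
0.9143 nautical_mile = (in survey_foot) 5555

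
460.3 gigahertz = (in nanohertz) 4.603e+20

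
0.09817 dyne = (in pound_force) 2.207e-07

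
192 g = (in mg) 1.92e+05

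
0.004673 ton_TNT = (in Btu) 1.853e+04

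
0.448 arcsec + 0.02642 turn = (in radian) 0.166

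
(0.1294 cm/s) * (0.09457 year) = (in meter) 3859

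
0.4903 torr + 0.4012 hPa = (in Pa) 105.5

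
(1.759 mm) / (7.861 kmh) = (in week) 1.332e-09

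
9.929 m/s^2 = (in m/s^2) 9.929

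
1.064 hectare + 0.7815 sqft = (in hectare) 1.064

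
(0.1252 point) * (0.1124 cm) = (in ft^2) 5.344e-07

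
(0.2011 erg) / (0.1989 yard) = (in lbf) 2.486e-08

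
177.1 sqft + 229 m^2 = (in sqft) 2642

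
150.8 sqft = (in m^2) 14.01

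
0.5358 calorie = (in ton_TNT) 5.358e-10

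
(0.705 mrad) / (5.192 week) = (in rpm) 2.144e-09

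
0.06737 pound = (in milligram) 3.056e+04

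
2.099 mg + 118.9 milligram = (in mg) 121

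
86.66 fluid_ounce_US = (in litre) 2.563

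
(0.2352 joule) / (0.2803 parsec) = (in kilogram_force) 2.773e-18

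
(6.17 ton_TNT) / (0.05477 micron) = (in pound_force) 1.06e+17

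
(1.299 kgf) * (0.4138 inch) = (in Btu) 0.0001269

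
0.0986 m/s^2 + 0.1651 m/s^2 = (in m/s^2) 0.2637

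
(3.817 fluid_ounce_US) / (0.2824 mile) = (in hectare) 2.484e-11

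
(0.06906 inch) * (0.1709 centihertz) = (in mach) 8.804e-09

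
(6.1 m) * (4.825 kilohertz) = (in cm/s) 2.943e+06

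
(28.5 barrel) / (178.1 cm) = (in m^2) 2.544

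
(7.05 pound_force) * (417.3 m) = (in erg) 1.309e+11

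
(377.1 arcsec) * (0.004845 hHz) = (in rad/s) 0.0008858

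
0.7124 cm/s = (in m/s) 0.007124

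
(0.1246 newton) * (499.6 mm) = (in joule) 0.06225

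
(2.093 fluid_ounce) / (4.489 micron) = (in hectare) 0.001379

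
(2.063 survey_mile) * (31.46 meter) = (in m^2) 1.044e+05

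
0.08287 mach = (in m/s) 28.22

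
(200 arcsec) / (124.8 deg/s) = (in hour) 1.237e-07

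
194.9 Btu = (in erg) 2.056e+12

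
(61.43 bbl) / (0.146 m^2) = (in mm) 6.689e+04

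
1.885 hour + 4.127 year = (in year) 4.127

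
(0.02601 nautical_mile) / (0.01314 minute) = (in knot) 118.8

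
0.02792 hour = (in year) 3.187e-06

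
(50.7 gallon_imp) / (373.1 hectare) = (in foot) 2.027e-07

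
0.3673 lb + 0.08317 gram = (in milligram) 1.667e+05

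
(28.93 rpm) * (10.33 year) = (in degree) 5.655e+10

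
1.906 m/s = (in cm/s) 190.6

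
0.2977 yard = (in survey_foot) 0.8931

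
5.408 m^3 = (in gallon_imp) 1190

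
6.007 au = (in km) 8.986e+08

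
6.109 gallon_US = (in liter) 23.13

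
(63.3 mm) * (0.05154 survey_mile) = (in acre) 0.001297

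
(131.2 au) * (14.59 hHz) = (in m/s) 2.864e+16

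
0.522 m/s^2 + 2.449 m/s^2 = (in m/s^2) 2.971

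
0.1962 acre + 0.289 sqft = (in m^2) 794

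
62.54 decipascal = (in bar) 6.254e-05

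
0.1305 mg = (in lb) 2.877e-07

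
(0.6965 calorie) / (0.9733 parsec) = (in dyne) 9.703e-12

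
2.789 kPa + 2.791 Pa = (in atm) 0.02755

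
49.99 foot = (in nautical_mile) 0.008227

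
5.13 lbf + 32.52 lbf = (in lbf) 37.65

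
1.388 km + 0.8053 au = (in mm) 1.205e+14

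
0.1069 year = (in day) 39.02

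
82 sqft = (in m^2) 7.618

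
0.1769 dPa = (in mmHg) 0.0001327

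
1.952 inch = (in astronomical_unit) 3.314e-13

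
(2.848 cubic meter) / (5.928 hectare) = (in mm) 0.04804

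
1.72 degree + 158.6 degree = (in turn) 0.4453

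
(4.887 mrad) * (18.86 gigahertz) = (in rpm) 8.801e+08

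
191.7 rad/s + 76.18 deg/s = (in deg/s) 1.106e+04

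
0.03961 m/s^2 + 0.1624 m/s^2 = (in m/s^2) 0.202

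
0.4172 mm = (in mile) 2.592e-07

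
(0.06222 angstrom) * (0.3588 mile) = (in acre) 8.878e-13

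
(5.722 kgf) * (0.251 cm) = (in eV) 8.791e+17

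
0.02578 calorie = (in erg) 1.079e+06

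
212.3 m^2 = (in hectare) 0.02123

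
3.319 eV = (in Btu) 5.04e-22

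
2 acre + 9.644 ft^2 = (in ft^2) 8.713e+04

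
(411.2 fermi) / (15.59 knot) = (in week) 8.477e-20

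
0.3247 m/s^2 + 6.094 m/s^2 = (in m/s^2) 6.419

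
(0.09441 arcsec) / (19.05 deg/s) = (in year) 4.365e-14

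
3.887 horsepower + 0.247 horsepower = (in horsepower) 4.134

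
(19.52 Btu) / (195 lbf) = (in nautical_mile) 0.01282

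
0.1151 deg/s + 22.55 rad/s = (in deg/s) 1292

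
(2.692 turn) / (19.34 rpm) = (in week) 1.381e-05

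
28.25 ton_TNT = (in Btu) 1.12e+08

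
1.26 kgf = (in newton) 12.36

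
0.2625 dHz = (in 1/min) 1.575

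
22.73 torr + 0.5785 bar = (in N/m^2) 6.088e+04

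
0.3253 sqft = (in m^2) 0.03022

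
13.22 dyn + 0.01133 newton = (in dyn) 1146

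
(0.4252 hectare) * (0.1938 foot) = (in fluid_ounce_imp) 8.84e+06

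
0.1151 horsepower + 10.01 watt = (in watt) 95.84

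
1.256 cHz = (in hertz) 0.01256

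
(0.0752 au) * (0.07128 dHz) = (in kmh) 2.887e+08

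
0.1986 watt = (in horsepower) 0.0002663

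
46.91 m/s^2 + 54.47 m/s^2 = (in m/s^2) 101.4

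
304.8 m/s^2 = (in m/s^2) 304.8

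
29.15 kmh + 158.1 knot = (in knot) 173.8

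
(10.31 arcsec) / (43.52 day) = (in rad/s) 1.329e-11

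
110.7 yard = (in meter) 101.2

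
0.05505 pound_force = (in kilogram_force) 0.02497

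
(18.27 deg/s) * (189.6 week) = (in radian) 3.657e+07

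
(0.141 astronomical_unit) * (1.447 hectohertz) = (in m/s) 3.052e+12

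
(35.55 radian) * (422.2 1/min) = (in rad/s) 250.2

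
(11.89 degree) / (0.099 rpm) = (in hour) 0.00556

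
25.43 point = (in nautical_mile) 4.844e-06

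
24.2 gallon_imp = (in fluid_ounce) 3720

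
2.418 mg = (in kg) 2.418e-06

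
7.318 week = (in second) 4.426e+06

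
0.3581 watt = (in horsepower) 0.0004802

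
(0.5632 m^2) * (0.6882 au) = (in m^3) 5.798e+10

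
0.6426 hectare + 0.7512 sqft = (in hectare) 0.6426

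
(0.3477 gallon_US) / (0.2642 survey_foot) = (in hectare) 1.634e-06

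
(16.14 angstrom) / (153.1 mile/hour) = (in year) 7.478e-19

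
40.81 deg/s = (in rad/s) 0.7123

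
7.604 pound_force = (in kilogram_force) 3.449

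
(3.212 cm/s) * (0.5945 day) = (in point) 4.677e+06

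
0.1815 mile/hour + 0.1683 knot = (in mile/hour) 0.3752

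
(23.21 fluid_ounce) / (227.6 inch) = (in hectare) 1.187e-08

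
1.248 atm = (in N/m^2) 1.265e+05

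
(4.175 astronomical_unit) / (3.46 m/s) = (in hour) 5.014e+07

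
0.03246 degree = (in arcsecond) 116.9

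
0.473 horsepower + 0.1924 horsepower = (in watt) 496.2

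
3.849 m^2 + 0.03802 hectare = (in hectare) 0.0384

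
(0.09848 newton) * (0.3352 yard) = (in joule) 0.03018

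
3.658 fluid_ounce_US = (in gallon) 0.02858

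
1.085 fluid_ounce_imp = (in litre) 0.03083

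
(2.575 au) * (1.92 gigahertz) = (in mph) 1.654e+21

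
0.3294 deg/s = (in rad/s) 0.005749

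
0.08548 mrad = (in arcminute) 0.2939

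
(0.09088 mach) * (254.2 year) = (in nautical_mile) 1.339e+08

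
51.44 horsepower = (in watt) 3.836e+04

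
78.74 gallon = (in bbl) 1.875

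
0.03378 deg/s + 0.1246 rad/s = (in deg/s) 7.173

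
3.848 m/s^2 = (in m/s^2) 3.848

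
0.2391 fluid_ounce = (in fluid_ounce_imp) 0.2489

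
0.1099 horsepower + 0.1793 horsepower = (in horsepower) 0.2892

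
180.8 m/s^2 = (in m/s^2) 180.8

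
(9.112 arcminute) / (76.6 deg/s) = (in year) 6.287e-11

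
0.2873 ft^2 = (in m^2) 0.02669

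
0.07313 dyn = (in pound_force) 1.644e-07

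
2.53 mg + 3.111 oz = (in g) 88.2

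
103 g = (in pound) 0.2271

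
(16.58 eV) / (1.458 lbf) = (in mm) 4.096e-16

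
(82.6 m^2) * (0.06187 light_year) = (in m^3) 4.835e+16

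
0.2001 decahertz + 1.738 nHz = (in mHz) 2001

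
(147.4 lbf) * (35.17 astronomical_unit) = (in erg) 3.45e+22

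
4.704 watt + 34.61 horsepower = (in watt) 2.581e+04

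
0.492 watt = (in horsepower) 0.0006598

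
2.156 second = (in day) 2.495e-05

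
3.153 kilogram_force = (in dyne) 3.092e+06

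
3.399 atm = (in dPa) 3.444e+06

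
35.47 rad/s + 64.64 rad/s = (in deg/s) 5736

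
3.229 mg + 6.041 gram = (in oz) 0.2132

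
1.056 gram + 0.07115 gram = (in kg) 0.001127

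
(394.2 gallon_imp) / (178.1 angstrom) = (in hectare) 1.006e+04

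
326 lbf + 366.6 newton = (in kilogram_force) 185.3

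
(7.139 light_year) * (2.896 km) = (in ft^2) 2.105e+21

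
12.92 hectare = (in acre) 31.93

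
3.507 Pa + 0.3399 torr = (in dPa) 488.2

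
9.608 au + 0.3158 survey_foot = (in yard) 1.572e+12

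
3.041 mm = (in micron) 3041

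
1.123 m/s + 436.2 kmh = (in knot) 237.7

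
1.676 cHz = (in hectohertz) 0.0001676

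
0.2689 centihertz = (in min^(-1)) 0.1613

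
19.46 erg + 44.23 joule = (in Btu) 0.04192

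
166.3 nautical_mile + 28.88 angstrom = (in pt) 8.73e+08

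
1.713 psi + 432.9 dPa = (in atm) 0.117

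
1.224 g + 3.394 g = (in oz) 0.1629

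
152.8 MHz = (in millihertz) 1.528e+11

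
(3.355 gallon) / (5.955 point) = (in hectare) 0.0006045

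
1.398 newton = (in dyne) 1.398e+05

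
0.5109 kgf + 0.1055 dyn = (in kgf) 0.5109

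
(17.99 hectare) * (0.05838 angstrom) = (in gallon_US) 0.0002774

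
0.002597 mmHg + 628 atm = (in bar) 636.3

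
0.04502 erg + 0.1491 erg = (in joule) 1.941e-08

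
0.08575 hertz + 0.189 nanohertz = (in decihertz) 0.8575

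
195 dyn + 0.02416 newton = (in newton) 0.02611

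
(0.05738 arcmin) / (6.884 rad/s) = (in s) 2.425e-06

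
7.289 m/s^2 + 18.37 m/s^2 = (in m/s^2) 25.66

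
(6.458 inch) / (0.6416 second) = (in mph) 0.5719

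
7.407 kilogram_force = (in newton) 72.64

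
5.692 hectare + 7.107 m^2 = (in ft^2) 6.128e+05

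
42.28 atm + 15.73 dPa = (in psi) 621.3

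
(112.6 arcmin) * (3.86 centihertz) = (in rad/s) 0.001264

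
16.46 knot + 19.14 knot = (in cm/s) 1831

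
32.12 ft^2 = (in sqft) 32.12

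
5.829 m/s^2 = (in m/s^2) 5.829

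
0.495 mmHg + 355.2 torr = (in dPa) 4.742e+05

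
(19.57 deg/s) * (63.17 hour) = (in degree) 4.45e+06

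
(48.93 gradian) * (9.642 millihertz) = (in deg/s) 0.4246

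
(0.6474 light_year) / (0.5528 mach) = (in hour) 9.039e+09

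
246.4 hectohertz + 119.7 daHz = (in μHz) 2.584e+10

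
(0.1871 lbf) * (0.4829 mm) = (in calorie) 9.606e-05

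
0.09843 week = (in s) 5.953e+04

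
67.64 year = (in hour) 5.925e+05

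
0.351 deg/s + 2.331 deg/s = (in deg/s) 2.682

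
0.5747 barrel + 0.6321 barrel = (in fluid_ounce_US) 6488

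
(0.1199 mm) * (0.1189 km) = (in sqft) 0.1535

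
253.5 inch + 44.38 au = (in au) 44.38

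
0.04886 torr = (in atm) 6.429e-05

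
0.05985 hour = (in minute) 3.591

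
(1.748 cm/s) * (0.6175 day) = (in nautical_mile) 0.5036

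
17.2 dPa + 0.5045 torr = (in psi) 0.01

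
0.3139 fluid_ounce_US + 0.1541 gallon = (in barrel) 0.003727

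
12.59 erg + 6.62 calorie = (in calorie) 6.62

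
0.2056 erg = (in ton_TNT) 4.914e-18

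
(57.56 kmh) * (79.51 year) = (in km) 4.009e+07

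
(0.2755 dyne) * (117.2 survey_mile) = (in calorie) 0.1242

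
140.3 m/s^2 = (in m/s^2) 140.3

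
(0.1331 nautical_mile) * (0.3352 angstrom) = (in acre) 2.042e-12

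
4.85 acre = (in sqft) 2.113e+05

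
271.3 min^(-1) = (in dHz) 45.22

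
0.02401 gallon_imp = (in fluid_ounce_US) 3.691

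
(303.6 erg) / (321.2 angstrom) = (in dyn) 9.452e+07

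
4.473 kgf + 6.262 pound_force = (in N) 71.72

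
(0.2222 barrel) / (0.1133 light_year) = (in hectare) 3.296e-21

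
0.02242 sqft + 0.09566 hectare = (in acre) 0.2364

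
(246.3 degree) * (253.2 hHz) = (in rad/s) 1.088e+05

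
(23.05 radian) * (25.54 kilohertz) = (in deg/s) 3.373e+07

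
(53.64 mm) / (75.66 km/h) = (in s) 0.002552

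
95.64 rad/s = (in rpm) 913.3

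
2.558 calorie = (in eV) 6.68e+19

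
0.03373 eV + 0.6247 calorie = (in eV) 1.631e+19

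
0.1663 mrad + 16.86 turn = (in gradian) 6744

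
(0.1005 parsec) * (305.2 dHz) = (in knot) 1.84e+17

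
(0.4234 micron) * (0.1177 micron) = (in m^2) 4.983e-14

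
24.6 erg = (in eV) 1.535e+13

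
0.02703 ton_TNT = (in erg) 1.131e+15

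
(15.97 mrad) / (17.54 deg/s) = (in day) 6.038e-07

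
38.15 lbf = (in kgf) 17.3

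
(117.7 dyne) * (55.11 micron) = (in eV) 4.049e+11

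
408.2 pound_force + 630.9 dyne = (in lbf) 408.2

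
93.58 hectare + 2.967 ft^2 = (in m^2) 9.358e+05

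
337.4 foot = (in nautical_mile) 0.05553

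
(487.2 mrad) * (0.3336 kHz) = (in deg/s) 9312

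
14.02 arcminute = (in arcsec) 841.2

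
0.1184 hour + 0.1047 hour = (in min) 13.39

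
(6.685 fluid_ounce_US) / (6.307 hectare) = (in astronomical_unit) 2.095e-20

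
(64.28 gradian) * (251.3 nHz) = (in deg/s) 1.454e-05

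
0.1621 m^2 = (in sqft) 1.745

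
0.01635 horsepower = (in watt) 12.19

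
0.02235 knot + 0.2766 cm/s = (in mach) 4.189e-05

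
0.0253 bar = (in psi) 0.3669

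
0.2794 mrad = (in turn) 4.447e-05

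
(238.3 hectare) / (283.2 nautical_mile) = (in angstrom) 4.543e+10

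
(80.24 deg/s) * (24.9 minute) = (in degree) 1.199e+05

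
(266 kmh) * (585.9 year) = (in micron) 1.365e+18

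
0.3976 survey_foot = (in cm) 12.12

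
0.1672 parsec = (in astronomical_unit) 3.449e+04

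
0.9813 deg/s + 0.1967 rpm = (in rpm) 0.3603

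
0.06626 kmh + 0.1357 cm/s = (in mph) 0.04421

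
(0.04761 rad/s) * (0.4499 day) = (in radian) 1851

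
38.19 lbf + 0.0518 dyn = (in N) 169.9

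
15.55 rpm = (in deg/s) 93.3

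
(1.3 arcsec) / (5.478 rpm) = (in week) 1.817e-11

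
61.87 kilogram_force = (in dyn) 6.067e+07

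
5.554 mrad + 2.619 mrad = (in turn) 0.001301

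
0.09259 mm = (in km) 9.259e-08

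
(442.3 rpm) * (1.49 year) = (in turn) 3.464e+08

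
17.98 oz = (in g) 509.7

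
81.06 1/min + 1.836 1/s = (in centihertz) 318.7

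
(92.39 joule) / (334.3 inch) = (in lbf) 2.446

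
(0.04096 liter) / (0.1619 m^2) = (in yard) 0.0002767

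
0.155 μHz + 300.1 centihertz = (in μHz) 3.001e+06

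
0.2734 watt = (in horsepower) 0.0003666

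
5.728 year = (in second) 1.806e+08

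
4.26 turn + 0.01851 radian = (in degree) 1535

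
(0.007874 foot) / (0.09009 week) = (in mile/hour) 9.853e-08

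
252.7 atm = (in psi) 3714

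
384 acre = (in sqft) 1.673e+07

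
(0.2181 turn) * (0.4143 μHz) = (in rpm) 5.422e-06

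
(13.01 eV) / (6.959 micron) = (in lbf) 6.734e-14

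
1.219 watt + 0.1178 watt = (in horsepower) 0.001793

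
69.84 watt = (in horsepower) 0.09366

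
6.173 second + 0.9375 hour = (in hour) 0.9392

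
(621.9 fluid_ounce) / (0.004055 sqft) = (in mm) 4.882e+04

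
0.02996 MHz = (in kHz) 29.96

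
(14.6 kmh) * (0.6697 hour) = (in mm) 9.778e+06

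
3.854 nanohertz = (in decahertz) 3.854e-10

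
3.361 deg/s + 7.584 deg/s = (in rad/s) 0.191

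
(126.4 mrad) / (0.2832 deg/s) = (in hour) 0.007104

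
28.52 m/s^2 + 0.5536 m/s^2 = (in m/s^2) 29.07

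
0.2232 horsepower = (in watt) 166.4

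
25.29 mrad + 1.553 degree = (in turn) 0.008339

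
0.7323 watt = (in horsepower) 0.000982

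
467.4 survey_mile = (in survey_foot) 2.468e+06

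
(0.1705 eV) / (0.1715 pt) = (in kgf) 4.604e-17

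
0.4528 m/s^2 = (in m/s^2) 0.4528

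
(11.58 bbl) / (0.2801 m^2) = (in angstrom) 6.573e+10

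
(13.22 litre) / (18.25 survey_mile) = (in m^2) 4.501e-07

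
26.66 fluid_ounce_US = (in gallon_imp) 0.1734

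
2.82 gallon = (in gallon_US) 2.82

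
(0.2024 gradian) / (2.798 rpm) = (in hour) 3.014e-06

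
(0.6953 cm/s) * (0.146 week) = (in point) 1.74e+06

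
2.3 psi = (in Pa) 1.586e+04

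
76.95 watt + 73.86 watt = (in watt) 150.8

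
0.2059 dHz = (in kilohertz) 2.059e-05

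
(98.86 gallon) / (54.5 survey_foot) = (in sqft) 0.2425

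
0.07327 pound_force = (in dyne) 3.259e+04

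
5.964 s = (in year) 1.891e-07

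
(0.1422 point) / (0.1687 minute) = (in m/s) 4.956e-06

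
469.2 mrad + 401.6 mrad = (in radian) 0.8708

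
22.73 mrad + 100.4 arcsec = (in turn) 0.003695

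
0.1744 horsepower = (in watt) 130.1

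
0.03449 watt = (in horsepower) 4.625e-05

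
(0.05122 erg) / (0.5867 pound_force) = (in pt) 5.563e-06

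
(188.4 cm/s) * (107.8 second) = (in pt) 5.757e+05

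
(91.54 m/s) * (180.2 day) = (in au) 0.009527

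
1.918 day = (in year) 0.005255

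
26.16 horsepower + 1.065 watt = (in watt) 1.951e+04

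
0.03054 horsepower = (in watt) 22.77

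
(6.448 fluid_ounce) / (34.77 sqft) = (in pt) 0.1673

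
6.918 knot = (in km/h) 12.81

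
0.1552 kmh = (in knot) 0.0838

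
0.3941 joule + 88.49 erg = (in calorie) 0.09419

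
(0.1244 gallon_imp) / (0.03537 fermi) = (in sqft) 1.721e+14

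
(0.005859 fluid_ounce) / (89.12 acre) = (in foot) 1.576e-12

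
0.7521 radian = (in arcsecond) 1.551e+05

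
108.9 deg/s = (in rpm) 18.15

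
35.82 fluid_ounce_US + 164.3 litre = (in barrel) 1.04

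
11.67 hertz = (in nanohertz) 1.167e+10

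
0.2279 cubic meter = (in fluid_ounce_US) 7706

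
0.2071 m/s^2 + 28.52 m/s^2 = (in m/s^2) 28.73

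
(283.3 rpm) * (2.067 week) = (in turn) 5.903e+06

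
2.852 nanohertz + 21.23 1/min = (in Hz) 0.3538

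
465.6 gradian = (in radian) 7.314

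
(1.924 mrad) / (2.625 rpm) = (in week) 1.157e-08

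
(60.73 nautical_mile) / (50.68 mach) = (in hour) 0.00181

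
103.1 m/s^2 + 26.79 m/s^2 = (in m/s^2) 129.9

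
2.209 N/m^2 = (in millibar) 0.02209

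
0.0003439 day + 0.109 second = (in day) 0.0003452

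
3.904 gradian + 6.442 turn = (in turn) 6.452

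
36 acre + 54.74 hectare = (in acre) 171.3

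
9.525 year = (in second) 3.004e+08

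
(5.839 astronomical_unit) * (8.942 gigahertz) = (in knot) 1.518e+22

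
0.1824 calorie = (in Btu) 0.0007233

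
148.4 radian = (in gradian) 9447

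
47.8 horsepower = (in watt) 3.564e+04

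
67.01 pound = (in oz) 1072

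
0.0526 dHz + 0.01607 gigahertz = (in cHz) 1.607e+09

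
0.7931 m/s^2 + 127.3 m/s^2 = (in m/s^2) 128.1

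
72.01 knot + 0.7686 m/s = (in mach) 0.1111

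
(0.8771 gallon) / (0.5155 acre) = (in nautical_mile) 8.594e-10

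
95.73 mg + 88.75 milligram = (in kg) 0.0001845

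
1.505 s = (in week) 2.488e-06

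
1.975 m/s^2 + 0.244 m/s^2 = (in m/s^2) 2.219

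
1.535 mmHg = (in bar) 0.002046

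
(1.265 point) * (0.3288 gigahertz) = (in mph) 3.282e+05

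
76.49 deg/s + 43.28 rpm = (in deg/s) 336.2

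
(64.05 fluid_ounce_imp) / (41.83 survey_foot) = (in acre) 3.527e-08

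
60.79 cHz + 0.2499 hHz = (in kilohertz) 0.0256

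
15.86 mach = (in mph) 1.208e+04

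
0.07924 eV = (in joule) 1.27e-20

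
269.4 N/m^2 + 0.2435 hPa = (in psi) 0.0426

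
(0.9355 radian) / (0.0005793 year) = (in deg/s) 0.002934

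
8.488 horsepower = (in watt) 6330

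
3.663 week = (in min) 3.692e+04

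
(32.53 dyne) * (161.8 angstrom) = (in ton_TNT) 1.258e-21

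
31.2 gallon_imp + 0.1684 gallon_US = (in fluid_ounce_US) 4818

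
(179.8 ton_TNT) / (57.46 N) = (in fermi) 1.309e+25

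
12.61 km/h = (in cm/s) 350.3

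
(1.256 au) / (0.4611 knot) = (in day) 9.168e+06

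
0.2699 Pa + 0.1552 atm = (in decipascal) 1.573e+05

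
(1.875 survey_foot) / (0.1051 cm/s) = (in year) 1.724e-05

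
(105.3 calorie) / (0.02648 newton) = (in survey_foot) 5.459e+04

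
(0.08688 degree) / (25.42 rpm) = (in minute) 9.494e-06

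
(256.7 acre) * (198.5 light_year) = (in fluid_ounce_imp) 6.866e+28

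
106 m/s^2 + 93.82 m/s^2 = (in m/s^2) 199.8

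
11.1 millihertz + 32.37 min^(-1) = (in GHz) 5.506e-10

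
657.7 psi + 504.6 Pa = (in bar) 45.35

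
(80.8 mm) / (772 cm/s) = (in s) 0.01047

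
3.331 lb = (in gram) 1511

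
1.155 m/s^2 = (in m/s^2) 1.155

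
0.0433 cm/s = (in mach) 1.272e-06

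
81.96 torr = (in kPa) 10.93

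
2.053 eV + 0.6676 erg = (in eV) 4.167e+11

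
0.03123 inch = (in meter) 0.0007932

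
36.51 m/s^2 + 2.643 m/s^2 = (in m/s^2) 39.15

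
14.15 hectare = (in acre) 34.97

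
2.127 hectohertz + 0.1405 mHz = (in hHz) 2.127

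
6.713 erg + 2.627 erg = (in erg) 9.34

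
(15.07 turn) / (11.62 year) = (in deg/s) 1.48e-05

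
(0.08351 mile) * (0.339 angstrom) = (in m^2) 4.556e-09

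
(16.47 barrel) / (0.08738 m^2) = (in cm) 2997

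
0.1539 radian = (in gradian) 9.798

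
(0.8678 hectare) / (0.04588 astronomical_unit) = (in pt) 0.003584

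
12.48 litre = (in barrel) 0.0785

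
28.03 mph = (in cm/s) 1253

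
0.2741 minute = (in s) 16.45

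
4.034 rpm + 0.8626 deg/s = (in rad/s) 0.4375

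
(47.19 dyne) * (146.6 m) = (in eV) 4.318e+17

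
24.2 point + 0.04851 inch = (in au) 6.53e-14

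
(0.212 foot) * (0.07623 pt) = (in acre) 4.294e-10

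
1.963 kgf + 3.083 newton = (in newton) 22.33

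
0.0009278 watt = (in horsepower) 1.244e-06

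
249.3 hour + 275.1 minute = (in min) 1.523e+04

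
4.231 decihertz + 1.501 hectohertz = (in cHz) 1.505e+04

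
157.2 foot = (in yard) 52.4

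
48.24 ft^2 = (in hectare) 0.0004482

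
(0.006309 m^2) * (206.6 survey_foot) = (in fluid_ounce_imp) 1.398e+04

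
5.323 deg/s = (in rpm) 0.8872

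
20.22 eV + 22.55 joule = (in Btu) 0.02137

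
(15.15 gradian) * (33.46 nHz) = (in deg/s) 4.562e-07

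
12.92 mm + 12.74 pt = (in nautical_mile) 9.403e-06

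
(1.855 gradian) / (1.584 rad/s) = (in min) 0.0003066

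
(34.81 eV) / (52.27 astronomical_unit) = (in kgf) 7.273e-32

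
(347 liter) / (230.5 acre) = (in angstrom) 3720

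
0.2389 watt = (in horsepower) 0.0003204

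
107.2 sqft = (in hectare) 0.0009959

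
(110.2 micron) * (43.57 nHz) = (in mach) 1.41e-14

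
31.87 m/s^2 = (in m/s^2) 31.87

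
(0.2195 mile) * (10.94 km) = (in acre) 955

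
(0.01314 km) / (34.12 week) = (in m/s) 6.368e-07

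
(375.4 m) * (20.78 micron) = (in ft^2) 0.08397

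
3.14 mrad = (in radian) 0.00314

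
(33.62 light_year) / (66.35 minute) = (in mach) 2.346e+11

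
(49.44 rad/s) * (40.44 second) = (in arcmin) 6.873e+06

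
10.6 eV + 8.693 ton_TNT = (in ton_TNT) 8.693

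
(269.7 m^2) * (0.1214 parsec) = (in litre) 1.01e+21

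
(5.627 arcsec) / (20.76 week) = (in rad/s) 2.173e-12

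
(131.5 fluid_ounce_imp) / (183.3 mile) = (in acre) 3.13e-12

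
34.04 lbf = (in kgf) 15.44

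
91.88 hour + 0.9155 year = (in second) 2.92e+07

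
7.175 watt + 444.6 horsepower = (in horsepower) 444.6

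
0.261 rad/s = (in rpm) 2.492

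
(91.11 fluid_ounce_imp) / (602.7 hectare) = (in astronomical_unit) 2.871e-21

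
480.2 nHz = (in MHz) 4.802e-13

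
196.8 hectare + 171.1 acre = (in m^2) 2.66e+06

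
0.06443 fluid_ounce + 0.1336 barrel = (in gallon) 5.612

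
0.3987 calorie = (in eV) 1.041e+19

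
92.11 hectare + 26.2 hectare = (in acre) 292.4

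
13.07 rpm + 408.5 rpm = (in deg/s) 2529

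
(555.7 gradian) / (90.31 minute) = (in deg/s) 0.0923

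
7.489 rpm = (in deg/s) 44.93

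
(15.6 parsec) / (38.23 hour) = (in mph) 7.824e+12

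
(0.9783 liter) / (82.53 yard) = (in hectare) 1.296e-09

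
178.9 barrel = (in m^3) 28.44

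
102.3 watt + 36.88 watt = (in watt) 139.2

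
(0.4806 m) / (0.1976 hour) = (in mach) 1.984e-06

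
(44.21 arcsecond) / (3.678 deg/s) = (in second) 0.003339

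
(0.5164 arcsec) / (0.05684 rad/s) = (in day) 5.098e-10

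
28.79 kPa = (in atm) 0.2841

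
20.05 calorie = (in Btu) 0.07951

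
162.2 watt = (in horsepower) 0.2175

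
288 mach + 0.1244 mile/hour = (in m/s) 9.806e+04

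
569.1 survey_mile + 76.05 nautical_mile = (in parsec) 3.425e-11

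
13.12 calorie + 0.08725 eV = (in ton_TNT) 1.312e-08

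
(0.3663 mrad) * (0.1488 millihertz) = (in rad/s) 5.451e-08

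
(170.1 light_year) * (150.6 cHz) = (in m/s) 2.424e+18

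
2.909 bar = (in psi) 42.19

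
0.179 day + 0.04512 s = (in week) 0.02557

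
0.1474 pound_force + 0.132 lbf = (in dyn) 1.243e+05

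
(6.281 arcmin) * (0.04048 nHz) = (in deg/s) 4.238e-12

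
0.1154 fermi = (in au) 7.714e-28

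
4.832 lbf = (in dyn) 2.149e+06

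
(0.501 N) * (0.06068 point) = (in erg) 107.2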